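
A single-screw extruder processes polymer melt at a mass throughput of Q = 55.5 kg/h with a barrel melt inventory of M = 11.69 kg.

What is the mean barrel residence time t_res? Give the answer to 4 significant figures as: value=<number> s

Q_s = Q / 3600 = 55.5 / 3600 = 0.0154167 kg/s
t_res = M / Q_s = 11.69 / 0.0154167 = 758.27 s

value=758.3 s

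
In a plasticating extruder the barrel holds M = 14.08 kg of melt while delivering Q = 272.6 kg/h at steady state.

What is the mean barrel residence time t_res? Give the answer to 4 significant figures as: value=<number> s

value=185.9 s

Throughput in SI: Q_s = 272.6 kg/h ÷ 3600 s/h = 0.0757222 kg/s
t_res = M / Q_s = 14.08 / 0.0757222 = 185.943 s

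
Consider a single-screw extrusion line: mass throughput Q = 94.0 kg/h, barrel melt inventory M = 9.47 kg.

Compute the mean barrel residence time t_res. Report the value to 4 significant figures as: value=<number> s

Q_s = Q / 3600 = 94.0 / 3600 = 0.0261111 kg/s
Mean residence time: t_res = M/Q_s = 9.47 kg / 0.0261111 kg/s = 362.681 s

value=362.7 s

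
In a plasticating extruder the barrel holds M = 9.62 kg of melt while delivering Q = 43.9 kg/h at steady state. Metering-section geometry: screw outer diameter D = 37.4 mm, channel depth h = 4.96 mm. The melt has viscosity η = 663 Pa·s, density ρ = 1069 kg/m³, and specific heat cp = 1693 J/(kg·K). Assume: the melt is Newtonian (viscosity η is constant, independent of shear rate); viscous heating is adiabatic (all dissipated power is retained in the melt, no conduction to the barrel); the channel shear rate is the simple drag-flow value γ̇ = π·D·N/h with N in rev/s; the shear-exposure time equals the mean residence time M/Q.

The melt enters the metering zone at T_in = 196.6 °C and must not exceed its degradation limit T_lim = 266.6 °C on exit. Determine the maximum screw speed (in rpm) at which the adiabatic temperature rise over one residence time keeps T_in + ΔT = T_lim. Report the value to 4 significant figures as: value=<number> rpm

value=39.42 rpm

Q_s = Q / 3600 = 43.9 / 3600 = 0.0121944 kg/s
t_res = M / Q_s = 9.62 ÷ 0.0121944 = 788.884 s
D = 37.4 mm = 0.0374 m;  h = 4.96 mm = 0.00496 m
ΔT_a = T_lim − T_in = 266.6 − 196.6 = 70 K
γ̇_max² = ΔT_a·ρ·cp/(η·t_res) = 70·1069·1693/(663·788.884) = 242.218 s⁻²
γ̇_max = √242.218 = 15.5633 s⁻¹
N_max = γ̇_max h / (πD) = 15.5633·0.00496/(π·0.0374) = 0.656997 rev/s → ×60 = 39.4198 rpm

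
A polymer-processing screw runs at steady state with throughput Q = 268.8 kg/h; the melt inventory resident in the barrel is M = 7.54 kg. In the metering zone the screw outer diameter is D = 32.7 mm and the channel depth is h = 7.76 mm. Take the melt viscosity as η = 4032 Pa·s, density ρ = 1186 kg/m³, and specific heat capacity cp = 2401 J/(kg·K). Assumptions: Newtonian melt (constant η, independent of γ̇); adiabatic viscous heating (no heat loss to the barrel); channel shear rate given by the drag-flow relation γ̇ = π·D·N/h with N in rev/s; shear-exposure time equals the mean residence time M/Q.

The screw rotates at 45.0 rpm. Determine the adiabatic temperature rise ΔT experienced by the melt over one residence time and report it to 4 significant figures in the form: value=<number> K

Throughput in SI: Q_s = 268.8 kg/h ÷ 3600 s/h = 0.0746667 kg/s
t_res = M / Q_s = 7.54 / 0.0746667 = 100.982 s
D = 32.7 mm = 0.0327 m;  h = 7.76 mm = 0.00776 m;  N = 45.0 rpm / 60 = 0.75 rev/s
Shear rate: γ̇ = πDN/h = π·0.0327·0.75/0.00776 = 9.92881 s⁻¹
ΔT = η·γ̇²·t_res/(ρ·cp) = [4032 × 9.92881² × 100.982] / [1186 × 2401] = 14.0956 K

value=14.10 K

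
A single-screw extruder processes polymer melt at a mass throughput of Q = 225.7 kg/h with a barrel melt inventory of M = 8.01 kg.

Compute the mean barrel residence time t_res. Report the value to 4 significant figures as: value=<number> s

value=127.8 s

Q_s = Q / 3600 = 225.7 / 3600 = 0.0626944 kg/s
t_res = M / Q_s = 8.01 / 0.0626944 = 127.763 s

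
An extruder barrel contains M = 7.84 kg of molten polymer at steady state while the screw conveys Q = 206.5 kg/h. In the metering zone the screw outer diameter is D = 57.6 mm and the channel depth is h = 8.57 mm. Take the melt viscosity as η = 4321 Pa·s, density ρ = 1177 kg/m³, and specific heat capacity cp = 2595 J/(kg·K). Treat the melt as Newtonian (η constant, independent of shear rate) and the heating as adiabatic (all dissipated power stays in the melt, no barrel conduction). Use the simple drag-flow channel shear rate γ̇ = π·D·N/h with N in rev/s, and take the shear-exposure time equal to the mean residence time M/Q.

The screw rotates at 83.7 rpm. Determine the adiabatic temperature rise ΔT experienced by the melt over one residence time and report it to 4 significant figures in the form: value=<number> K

Convert throughput: Q = 206.5 kg/h = 206.5/3600 = 0.0573611 kg/s
t_res = M / Q_s = 7.84 ÷ 0.0573611 = 136.678 s
Geometry in metres: D = 57.6 mm → 0.0576 m, h = 8.57 mm → 0.00857 m; screw speed N = 83.7 rpm = 1.395 rev/s
γ̇ = π·D·N / h = π · 0.0576 · 1.395 / 0.00857 = 29.4555 s⁻¹
ΔT = η·γ̇²·t_res/(ρ·cp) = [4321 × 29.4555² × 136.678] / [1177 × 2595] = 167.765 K

value=167.8 K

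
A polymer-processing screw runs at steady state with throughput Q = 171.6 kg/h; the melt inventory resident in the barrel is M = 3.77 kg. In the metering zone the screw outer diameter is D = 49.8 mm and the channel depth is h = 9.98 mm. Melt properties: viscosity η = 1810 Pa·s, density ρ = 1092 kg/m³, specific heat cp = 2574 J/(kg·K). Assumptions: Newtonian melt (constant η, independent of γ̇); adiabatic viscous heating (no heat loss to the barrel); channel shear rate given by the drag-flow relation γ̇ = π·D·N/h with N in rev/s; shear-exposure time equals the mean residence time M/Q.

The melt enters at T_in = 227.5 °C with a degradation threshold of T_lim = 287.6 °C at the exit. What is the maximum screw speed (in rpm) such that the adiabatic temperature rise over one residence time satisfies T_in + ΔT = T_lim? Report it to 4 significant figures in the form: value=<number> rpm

value=131.5 rpm

Throughput in SI: Q_s = 171.6 kg/h ÷ 3600 s/h = 0.0476667 kg/s
t_res = M / Q_s = 3.77 / 0.0476667 = 79.0909 s
Convert to metres: D = 0.0498 m, h = 0.00998 m
ΔT_a = T_lim − T_in = 287.6 − 227.5 = 60.1 K
γ̇_max² = ΔT_a·ρ·cp / (η·t_res) = [60.1 × 1092 × 2574] / [1810 × 79.0909] = 1180.05 s⁻²
Take the square root: γ̇_max = √(1180.05) = 34.3519 s⁻¹
N_max = γ̇_max h / (πD) = 34.3519·0.00998/(π·0.0498) = 2.1913 rev/s → ×60 = 131.478 rpm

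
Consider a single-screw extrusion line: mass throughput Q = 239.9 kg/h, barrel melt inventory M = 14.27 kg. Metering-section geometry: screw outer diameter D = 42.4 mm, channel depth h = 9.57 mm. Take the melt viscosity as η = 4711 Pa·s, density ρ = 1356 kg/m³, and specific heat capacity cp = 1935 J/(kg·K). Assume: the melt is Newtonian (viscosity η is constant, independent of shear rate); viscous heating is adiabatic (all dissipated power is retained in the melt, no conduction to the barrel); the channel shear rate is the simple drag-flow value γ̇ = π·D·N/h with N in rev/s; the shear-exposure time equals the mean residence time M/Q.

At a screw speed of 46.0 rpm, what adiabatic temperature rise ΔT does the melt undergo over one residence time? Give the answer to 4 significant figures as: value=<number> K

Throughput in SI: Q_s = 239.9 kg/h ÷ 3600 s/h = 0.0666389 kg/s
t_res = M / Q_s = 14.27 ÷ 0.0666389 = 214.139 s
Convert to SI: D = 0.0424 m, h = 0.00957 m, N = 46.0/60 = 0.766667 rev/s
Shear rate: γ̇ = πDN/h = π·0.0424·0.766667/0.00957 = 10.6711 s⁻¹
ΔT = η·γ̇²·t_res / (ρ·cp) = 4711 · (10.6711)² · 214.139 / (1356 · 1935) = 43.7814 K

value=43.78 K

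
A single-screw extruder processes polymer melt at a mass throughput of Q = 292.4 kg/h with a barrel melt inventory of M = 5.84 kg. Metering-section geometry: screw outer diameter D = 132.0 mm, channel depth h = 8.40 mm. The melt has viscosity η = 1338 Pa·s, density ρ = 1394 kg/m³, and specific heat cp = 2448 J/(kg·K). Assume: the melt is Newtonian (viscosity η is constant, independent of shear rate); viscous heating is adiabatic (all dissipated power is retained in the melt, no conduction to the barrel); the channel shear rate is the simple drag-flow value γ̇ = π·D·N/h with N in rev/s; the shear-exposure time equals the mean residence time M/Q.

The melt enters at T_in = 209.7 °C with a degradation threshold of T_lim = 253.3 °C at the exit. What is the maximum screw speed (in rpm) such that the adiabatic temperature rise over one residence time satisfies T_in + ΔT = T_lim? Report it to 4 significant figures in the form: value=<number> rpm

Q_s = Q / 3600 = 292.4 / 3600 = 0.0812222 kg/s
t_res = M / Q_s = 5.84 ÷ 0.0812222 = 71.9015 s
D = 132.0 mm = 0.132 m;  h = 8.40 mm = 0.0084 m
ΔT_a = T_lim − T_in = 253.3 °C − 209.7 °C = 43.6 K
γ̇_max² = ΔT_a·ρ·cp/(η·t_res) = 43.6·1394·2448/(1338·71.9015) = 1546.56 s⁻²
γ̇_max = sqrt(1546.56) = 39.3263 s⁻¹
N_max = γ̇_max·h / (π·D) = 39.3263 · 0.0084 / (π · 0.132) = 0.796597 rev/s = 47.7958 rpm

value=47.80 rpm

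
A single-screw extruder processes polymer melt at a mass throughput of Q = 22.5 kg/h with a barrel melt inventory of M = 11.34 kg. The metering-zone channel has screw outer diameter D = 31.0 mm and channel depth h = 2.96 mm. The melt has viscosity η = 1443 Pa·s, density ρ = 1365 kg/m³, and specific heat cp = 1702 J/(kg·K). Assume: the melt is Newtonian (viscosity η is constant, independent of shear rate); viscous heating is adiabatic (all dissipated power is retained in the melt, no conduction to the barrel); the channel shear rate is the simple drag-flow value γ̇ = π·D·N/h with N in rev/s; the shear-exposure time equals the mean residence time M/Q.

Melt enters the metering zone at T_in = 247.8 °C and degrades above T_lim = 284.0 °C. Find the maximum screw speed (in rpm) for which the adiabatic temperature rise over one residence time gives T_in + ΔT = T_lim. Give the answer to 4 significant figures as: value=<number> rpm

value=10.34 rpm

Convert throughput: Q = 22.5 kg/h = 22.5/3600 = 0.00625 kg/s
Mean residence time: t_res = M/Q_s = 11.34 kg / 0.00625 kg/s = 1814.4 s
Convert to metres: D = 0.031 m, h = 0.00296 m
Allowable rise: ΔT_a = T_lim − T_in = 284.0 − 247.8 = 36.2 K
γ̇_max² = ΔT_a·ρ·cp / (η·t_res) = [36.2 × 1365 × 1702] / [1443 × 1814.4] = 32.1219 s⁻²
γ̇_max = √32.1219 = 5.66762 s⁻¹
N_max = γ̇_max h / (πD) = 5.66762·0.00296/(π·0.031) = 0.172259 rev/s → ×60 = 10.3355 rpm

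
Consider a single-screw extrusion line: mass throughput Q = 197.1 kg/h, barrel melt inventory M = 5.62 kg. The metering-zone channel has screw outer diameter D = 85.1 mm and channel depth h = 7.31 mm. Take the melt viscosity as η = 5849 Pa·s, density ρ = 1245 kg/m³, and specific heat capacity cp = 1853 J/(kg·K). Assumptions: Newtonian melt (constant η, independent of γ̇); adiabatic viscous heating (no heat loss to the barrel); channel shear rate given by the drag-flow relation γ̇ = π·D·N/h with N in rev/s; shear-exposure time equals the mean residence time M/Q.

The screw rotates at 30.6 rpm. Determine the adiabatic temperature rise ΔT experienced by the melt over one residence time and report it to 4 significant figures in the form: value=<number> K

Convert throughput: Q = 197.1 kg/h = 197.1/3600 = 0.05475 kg/s
Mean residence time: t_res = M/Q_s = 5.62 kg / 0.05475 kg/s = 102.648 s
Geometry in metres: D = 85.1 mm → 0.0851 m, h = 7.31 mm → 0.00731 m; screw speed N = 30.6 rpm = 0.51 rev/s
Shear rate: γ̇ = πDN/h = π·0.0851·0.51/0.00731 = 18.6523 s⁻¹
ΔT = η·γ̇²·t_res / (ρ·cp) = 5849 · (18.6523)² · 102.648 / (1245 · 1853) = 90.5427 K

value=90.54 K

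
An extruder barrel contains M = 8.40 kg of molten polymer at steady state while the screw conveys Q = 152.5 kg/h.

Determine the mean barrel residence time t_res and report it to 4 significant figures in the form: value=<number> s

value=198.3 s

Throughput in SI: Q_s = 152.5 kg/h ÷ 3600 s/h = 0.0423611 kg/s
t_res = M / Q_s = 8.40 / 0.0423611 = 198.295 s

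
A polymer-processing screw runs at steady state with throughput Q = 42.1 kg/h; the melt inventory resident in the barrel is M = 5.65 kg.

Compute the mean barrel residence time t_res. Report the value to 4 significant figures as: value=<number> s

Q_s = Q / 3600 = 42.1 / 3600 = 0.0116944 kg/s
t_res = M / Q_s = 5.65 / 0.0116944 = 483.135 s

value=483.1 s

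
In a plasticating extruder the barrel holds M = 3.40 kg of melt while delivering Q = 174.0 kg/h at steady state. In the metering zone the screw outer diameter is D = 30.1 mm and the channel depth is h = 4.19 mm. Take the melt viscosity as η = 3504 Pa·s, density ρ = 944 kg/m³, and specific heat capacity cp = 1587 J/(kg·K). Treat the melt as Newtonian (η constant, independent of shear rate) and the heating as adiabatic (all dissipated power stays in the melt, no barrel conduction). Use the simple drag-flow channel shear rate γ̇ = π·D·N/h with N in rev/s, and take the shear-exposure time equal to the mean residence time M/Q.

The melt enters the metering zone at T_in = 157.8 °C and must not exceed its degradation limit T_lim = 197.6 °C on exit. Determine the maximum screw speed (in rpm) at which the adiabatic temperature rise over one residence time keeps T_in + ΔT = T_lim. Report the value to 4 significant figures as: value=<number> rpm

value=41.35 rpm

Q_s = Q / 3600 = 174.0 / 3600 = 0.0483333 kg/s
Mean residence time: t_res = M/Q_s = 3.40 kg / 0.0483333 kg/s = 70.3448 s
D = 30.1 mm = 0.0301 m;  h = 4.19 mm = 0.00419 m
ΔT_a = T_lim − T_in = 197.6 − 157.8 = 39.8 K
γ̇_max² = ΔT_a·ρ·cp / (η·t_res) = [39.8 × 944 × 1587] / [3504 × 70.3448] = 241.9 s⁻²
γ̇_max = √241.9 = 15.5531 s⁻¹
N_max = γ̇_max h / (πD) = 15.5531·0.00419/(π·0.0301) = 0.689153 rev/s → ×60 = 41.3492 rpm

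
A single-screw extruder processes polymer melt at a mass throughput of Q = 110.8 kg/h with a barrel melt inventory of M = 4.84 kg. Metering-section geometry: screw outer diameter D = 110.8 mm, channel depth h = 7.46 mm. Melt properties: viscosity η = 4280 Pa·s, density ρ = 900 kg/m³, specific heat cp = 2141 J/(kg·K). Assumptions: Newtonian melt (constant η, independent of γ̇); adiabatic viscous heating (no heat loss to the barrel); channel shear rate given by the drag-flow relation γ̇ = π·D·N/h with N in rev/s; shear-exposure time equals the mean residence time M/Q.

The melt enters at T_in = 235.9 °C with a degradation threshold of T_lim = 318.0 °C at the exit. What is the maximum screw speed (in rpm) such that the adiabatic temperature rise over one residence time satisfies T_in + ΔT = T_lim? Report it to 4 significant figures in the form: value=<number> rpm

value=19.71 rpm

Q_s = Q / 3600 = 110.8 / 3600 = 0.0307778 kg/s
t_res = M / Q_s = 4.84 ÷ 0.0307778 = 157.256 s
Geometry in SI: D = 110.8 mm → 0.1108 m, h = 7.46 mm → 0.00746 m
Allowable rise: ΔT_a = T_lim − T_in = 318.0 − 235.9 = 82.1 K
Invert ΔT = ηγ̇²t_res/(ρcp) for γ̇: γ̇_max² = ΔT_a ρ cp / (η t_res) = 82.1·900·2141 / (4280·157.256) = 235.045 s⁻²
γ̇_max = sqrt(235.045) = 15.3312 s⁻¹
Solve γ̇ = πDN/h for N: N_max = γ̇_max·h/(π·D) = 15.3312 × 0.00746 / (π × 0.1108) = 0.328567 rev/s = 19.714 rpm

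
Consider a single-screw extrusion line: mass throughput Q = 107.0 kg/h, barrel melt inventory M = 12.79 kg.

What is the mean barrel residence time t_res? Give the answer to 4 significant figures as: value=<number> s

Convert throughput: Q = 107.0 kg/h = 107.0/3600 = 0.0297222 kg/s
Mean residence time: t_res = M/Q_s = 12.79 kg / 0.0297222 kg/s = 430.318 s

value=430.3 s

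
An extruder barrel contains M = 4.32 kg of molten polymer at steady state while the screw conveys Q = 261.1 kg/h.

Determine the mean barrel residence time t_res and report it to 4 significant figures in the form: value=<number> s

value=59.56 s

Throughput in SI: Q_s = 261.1 kg/h ÷ 3600 s/h = 0.0725278 kg/s
Mean residence time: t_res = M/Q_s = 4.32 kg / 0.0725278 kg/s = 59.5634 s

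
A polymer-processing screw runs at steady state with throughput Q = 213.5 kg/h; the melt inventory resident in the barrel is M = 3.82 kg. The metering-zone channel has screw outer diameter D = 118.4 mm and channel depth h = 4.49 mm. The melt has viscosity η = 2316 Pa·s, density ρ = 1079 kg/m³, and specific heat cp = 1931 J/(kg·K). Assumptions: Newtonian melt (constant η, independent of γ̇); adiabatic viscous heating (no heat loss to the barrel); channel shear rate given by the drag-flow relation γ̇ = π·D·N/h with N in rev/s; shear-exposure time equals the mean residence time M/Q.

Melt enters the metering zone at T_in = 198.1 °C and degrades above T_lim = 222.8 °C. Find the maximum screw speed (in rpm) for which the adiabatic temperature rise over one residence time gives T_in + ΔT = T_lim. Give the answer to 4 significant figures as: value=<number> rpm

value=13.45 rpm

Convert throughput: Q = 213.5 kg/h = 213.5/3600 = 0.0593056 kg/s
t_res = M / Q_s = 3.82 ÷ 0.0593056 = 64.4122 s
D = 118.4 mm = 0.1184 m;  h = 4.49 mm = 0.00449 m
Allowable rise: ΔT_a = T_lim − T_in = 222.8 − 198.1 = 24.7 K
γ̇_max² = ΔT_a·ρ·cp/(η·t_res) = 24.7·1079·1931/(2316·64.4122) = 344.98 s⁻²
γ̇_max = √344.98 = 18.5736 s⁻¹
Solve γ̇ = πDN/h for N: N_max = γ̇_max·h/(π·D) = 18.5736 × 0.00449 / (π × 0.1184) = 0.224203 rev/s = 13.4522 rpm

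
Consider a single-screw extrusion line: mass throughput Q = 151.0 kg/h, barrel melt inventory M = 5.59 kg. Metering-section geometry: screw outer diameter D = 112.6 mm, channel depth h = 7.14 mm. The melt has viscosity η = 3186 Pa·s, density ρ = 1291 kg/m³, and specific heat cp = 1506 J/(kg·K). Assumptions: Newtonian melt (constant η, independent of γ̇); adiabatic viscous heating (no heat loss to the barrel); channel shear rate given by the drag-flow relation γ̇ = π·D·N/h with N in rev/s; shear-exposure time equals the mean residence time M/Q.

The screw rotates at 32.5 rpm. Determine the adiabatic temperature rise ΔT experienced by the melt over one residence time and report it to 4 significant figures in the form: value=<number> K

value=157.3 K

Q_s = Q / 3600 = 151.0 / 3600 = 0.0419444 kg/s
t_res = M / Q_s = 5.59 ÷ 0.0419444 = 133.272 s
Convert to SI: D = 0.1126 m, h = 0.00714 m, N = 32.5/60 = 0.541667 rev/s
Shear rate: γ̇ = πDN/h = π·0.1126·0.541667/0.00714 = 26.8363 s⁻¹
ΔT = η·γ̇²·t_res / (ρ·cp) = 3186 · (26.8363)² · 133.272 / (1291 · 1506) = 157.281 K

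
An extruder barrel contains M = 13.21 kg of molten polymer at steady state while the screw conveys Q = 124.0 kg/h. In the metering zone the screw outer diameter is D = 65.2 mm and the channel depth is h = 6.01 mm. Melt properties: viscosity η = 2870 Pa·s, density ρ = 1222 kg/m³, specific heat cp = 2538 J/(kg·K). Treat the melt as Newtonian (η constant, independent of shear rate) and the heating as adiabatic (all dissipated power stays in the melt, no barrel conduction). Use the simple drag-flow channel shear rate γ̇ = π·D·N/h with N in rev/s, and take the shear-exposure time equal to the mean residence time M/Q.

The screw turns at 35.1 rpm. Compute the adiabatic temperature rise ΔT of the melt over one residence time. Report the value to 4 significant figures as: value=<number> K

Q_s = Q / 3600 = 124.0 / 3600 = 0.0344444 kg/s
t_res = M / Q_s = 13.21 / 0.0344444 = 383.516 s
Geometry in metres: D = 65.2 mm → 0.0652 m, h = 6.01 mm → 0.00601 m; screw speed N = 35.1 rpm = 0.585 rev/s
γ̇ = π·D·N / h = π · 0.0652 · 0.585 / 0.00601 = 19.9379 s⁻¹
ΔT = η·γ̇²·t_res/(ρ·cp) = [2870 × 19.9379² × 383.516] / [1222 × 2538] = 141.078 K

value=141.1 K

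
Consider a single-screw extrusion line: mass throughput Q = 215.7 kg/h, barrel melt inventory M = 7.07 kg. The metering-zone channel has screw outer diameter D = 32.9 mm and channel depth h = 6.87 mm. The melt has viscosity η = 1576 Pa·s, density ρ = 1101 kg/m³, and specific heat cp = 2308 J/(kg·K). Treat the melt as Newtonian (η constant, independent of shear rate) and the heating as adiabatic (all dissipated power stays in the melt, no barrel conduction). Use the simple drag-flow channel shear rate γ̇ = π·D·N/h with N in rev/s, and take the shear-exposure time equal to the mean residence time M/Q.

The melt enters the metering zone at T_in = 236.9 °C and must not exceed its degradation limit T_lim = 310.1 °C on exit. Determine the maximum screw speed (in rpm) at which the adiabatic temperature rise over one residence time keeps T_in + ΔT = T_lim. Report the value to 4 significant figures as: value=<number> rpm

value=126.1 rpm

Q_s = Q / 3600 = 215.7 / 3600 = 0.0599167 kg/s
t_res = M / Q_s = 7.07 / 0.0599167 = 117.997 s
Convert to metres: D = 0.0329 m, h = 0.00687 m
ΔT_a = T_lim − T_in = 310.1 °C − 236.9 °C = 73.2 K
γ̇_max² = ΔT_a·ρ·cp/(η·t_res) = 73.2·1101·2308/(1576·117.997) = 1000.24 s⁻²
γ̇_max = sqrt(1000.24) = 31.6266 s⁻¹
N_max = γ̇_max·h / (π·D) = 31.6266 · 0.00687 / (π · 0.0329) = 2.10215 rev/s = 126.129 rpm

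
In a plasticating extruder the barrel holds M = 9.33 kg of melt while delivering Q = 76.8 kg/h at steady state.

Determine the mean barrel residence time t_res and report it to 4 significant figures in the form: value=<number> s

Convert throughput: Q = 76.8 kg/h = 76.8/3600 = 0.0213333 kg/s
Mean residence time: t_res = M/Q_s = 9.33 kg / 0.0213333 kg/s = 437.344 s

value=437.3 s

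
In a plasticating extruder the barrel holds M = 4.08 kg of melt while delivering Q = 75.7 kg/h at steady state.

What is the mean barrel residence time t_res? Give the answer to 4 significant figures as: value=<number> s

Convert throughput: Q = 75.7 kg/h = 75.7/3600 = 0.0210278 kg/s
t_res = M / Q_s = 4.08 ÷ 0.0210278 = 194.029 s

value=194.0 s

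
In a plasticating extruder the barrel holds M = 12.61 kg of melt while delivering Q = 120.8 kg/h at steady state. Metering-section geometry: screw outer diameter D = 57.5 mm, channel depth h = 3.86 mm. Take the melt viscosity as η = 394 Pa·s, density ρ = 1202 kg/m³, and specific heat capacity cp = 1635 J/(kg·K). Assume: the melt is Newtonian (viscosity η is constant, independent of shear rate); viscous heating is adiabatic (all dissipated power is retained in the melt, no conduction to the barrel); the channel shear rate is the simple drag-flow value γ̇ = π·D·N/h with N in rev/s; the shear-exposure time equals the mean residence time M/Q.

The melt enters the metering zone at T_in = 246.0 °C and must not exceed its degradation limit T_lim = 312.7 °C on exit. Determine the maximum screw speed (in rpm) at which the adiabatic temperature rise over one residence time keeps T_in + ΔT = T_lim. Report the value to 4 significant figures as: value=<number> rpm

Q_s = Q / 3600 = 120.8 / 3600 = 0.0335556 kg/s
t_res = M / Q_s = 12.61 ÷ 0.0335556 = 375.795 s
Geometry in SI: D = 57.5 mm → 0.0575 m, h = 3.86 mm → 0.00386 m
ΔT_a = T_lim − T_in = 312.7 − 246.0 = 66.7 K
Invert ΔT = ηγ̇²t_res/(ρcp) for γ̇: γ̇_max² = ΔT_a ρ cp / (η t_res) = 66.7·1202·1635 / (394·375.795) = 885.322 s⁻²
γ̇_max = √885.322 = 29.7544 s⁻¹
N_max = γ̇_max h / (πD) = 29.7544·0.00386/(π·0.0575) = 0.635799 rev/s → ×60 = 38.148 rpm

value=38.15 rpm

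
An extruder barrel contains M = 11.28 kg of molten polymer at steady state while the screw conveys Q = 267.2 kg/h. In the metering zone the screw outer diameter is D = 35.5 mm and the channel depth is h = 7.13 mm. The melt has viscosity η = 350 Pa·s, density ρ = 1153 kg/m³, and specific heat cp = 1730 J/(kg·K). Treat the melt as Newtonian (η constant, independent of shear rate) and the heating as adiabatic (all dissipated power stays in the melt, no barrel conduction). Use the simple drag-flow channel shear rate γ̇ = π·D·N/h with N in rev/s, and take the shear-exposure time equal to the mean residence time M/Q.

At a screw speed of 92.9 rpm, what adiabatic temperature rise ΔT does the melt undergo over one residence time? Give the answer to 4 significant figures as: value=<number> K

value=15.64 K

Throughput in SI: Q_s = 267.2 kg/h ÷ 3600 s/h = 0.0742222 kg/s
Mean residence time: t_res = M/Q_s = 11.28 kg / 0.0742222 kg/s = 151.976 s
Convert to SI: D = 0.0355 m, h = 0.00713 m, N = 92.9/60 = 1.54833 rev/s
Shear rate: γ̇ = πDN/h = π·0.0355·1.54833/0.00713 = 24.2188 s⁻¹
ΔT = η·γ̇²·t_res / (ρ·cp) = 350 · (24.2188)² · 151.976 / (1153 · 1730) = 15.6413 K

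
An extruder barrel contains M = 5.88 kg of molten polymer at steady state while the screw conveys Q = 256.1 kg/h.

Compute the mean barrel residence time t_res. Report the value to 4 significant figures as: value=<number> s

Q_s = Q / 3600 = 256.1 / 3600 = 0.0711389 kg/s
t_res = M / Q_s = 5.88 / 0.0711389 = 82.6552 s

value=82.66 s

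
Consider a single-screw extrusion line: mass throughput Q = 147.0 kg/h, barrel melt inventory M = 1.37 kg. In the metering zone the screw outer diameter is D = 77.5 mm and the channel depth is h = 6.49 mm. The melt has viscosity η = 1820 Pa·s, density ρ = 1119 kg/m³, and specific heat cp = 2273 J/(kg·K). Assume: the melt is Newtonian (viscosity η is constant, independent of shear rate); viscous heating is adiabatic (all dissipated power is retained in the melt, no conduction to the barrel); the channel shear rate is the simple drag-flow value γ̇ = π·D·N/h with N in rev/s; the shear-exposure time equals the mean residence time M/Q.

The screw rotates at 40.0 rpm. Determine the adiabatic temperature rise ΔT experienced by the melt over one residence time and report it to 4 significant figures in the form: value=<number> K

value=15.02 K

Throughput in SI: Q_s = 147.0 kg/h ÷ 3600 s/h = 0.0408333 kg/s
t_res = M / Q_s = 1.37 / 0.0408333 = 33.551 s
D = 77.5 mm = 0.0775 m;  h = 6.49 mm = 0.00649 m;  N = 40.0 rpm / 60 = 0.666667 rev/s
Shear rate: γ̇ = πDN/h = π·0.0775·0.666667/0.00649 = 25.0101 s⁻¹
ΔT = η·γ̇²·t_res/(ρ·cp) = [1820 × 25.0101² × 33.551] / [1119 × 2273] = 15.0168 K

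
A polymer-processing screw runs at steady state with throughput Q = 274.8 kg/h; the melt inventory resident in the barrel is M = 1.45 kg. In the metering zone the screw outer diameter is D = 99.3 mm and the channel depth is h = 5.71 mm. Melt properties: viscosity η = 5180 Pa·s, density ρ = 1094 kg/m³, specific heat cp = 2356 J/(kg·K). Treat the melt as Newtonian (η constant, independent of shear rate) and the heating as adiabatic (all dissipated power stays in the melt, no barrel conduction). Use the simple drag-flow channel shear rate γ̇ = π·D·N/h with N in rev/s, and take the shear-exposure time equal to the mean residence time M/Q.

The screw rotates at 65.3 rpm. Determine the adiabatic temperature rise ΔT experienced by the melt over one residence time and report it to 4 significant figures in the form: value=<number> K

Q_s = Q / 3600 = 274.8 / 3600 = 0.0763333 kg/s
t_res = M / Q_s = 1.45 ÷ 0.0763333 = 18.9956 s
D = 99.3 mm = 0.0993 m;  h = 5.71 mm = 0.00571 m;  N = 65.3 rpm / 60 = 1.08833 rev/s
γ̇ = π D N / h = (π)(0.0993)(1.08833) / 0.00571 = 59.46 s⁻¹
ΔT = η·γ̇²·t_res/(ρ·cp) = [5180 × 59.46² × 18.9956] / [1094 × 2356] = 134.971 K

value=135.0 K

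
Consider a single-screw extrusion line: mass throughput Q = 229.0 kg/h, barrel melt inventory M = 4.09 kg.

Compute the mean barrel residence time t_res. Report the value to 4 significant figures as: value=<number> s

value=64.30 s

Q_s = Q / 3600 = 229.0 / 3600 = 0.0636111 kg/s
t_res = M / Q_s = 4.09 ÷ 0.0636111 = 64.2969 s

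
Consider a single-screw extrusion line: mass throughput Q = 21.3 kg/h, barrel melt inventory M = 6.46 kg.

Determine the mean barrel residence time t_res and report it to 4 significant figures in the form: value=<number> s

value=1092. s

Q_s = Q / 3600 = 21.3 / 3600 = 0.00591667 kg/s
t_res = M / Q_s = 6.46 / 0.00591667 = 1091.83 s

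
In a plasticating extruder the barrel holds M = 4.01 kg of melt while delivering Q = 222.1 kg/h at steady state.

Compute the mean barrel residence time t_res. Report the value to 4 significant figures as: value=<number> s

value=65.00 s

Q_s = Q / 3600 = 222.1 / 3600 = 0.0616944 kg/s
t_res = M / Q_s = 4.01 ÷ 0.0616944 = 64.9977 s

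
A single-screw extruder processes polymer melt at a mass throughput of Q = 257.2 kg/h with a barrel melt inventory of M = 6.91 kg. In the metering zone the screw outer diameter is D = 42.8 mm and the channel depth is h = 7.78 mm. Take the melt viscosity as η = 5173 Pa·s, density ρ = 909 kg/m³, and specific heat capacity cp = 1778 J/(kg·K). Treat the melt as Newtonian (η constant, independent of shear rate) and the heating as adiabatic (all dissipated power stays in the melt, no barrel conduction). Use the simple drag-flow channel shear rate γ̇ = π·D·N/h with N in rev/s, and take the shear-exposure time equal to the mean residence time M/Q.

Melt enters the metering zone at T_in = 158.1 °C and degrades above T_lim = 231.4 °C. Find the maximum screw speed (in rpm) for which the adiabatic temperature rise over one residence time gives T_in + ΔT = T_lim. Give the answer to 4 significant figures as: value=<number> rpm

Throughput in SI: Q_s = 257.2 kg/h ÷ 3600 s/h = 0.0714444 kg/s
t_res = M / Q_s = 6.91 ÷ 0.0714444 = 96.7185 s
D = 42.8 mm = 0.0428 m;  h = 7.78 mm = 0.00778 m
ΔT_a = T_lim − T_in = 231.4 − 158.1 = 73.3 K
γ̇_max² = ΔT_a·ρ·cp / (η·t_res) = [73.3 × 909 × 1778] / [5173 × 96.7185] = 236.781 s⁻²
γ̇_max = √236.781 = 15.3877 s⁻¹
N_max = γ̇_max·h / (π·D) = 15.3877 · 0.00778 / (π · 0.0428) = 0.890348 rev/s = 53.4209 rpm

value=53.42 rpm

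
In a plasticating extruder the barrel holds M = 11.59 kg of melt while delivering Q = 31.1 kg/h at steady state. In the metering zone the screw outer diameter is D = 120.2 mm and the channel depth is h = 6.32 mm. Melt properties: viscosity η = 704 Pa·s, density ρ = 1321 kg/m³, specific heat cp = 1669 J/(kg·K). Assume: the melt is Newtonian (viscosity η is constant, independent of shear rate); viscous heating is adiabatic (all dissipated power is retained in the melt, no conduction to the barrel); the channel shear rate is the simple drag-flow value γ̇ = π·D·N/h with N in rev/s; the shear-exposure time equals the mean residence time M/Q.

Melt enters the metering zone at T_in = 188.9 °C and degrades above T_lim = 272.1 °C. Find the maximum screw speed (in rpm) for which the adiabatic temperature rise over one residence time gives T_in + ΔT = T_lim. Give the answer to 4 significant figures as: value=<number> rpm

value=13.99 rpm

Convert throughput: Q = 31.1 kg/h = 31.1/3600 = 0.00863889 kg/s
Mean residence time: t_res = M/Q_s = 11.59 kg / 0.00863889 kg/s = 1341.61 s
D = 120.2 mm = 0.1202 m;  h = 6.32 mm = 0.00632 m
ΔT_a = T_lim − T_in = 272.1 − 188.9 = 83.2 K
γ̇_max² = ΔT_a·ρ·cp/(η·t_res) = 83.2·1321·1669/(704·1341.61) = 194.216 s⁻²
γ̇_max = √194.216 = 13.9361 s⁻¹
Solve γ̇ = πDN/h for N: N_max = γ̇_max·h/(π·D) = 13.9361 × 0.00632 / (π × 0.1202) = 0.233241 rev/s = 13.9945 rpm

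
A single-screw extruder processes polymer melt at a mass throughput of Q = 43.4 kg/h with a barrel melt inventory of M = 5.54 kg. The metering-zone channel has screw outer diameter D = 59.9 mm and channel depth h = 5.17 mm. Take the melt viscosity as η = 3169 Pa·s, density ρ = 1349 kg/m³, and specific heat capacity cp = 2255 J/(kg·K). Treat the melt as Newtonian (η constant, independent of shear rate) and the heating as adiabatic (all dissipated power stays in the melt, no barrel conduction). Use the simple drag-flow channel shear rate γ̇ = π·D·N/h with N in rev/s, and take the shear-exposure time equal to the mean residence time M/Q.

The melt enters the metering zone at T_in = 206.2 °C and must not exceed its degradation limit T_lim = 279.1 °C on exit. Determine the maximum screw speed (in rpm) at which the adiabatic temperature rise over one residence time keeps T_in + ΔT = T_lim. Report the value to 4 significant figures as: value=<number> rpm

Convert throughput: Q = 43.4 kg/h = 43.4/3600 = 0.0120556 kg/s
t_res = M / Q_s = 5.54 ÷ 0.0120556 = 459.539 s
Geometry in SI: D = 59.9 mm → 0.0599 m, h = 5.17 mm → 0.00517 m
Allowable rise: ΔT_a = T_lim − T_in = 279.1 − 206.2 = 72.9 K
Invert ΔT = ηγ̇²t_res/(ρcp) for γ̇: γ̇_max² = ΔT_a ρ cp / (η t_res) = 72.9·1349·2255 / (3169·459.539) = 152.279 s⁻²
γ̇_max = √152.279 = 12.3402 s⁻¹
Solve γ̇ = πDN/h for N: N_max = γ̇_max·h/(π·D) = 12.3402 × 0.00517 / (π × 0.0599) = 0.339027 rev/s = 20.3416 rpm

value=20.34 rpm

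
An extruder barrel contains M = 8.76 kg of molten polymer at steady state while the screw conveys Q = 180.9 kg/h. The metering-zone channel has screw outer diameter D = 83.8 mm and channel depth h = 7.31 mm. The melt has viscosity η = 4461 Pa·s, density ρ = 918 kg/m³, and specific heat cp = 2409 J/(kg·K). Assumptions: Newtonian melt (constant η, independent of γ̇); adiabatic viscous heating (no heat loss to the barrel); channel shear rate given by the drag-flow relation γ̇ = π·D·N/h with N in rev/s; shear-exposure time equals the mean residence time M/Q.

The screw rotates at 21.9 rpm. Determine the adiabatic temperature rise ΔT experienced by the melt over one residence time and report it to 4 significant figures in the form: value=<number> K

Q_s = Q / 3600 = 180.9 / 3600 = 0.05025 kg/s
Mean residence time: t_res = M/Q_s = 8.76 kg / 0.05025 kg/s = 174.328 s
Geometry in metres: D = 83.8 mm → 0.0838 m, h = 7.31 mm → 0.00731 m; screw speed N = 21.9 rpm = 0.365 rev/s
Shear rate: γ̇ = πDN/h = π·0.0838·0.365/0.00731 = 13.1453 s⁻¹
ΔT = η·γ̇²·t_res / (ρ·cp) = 4461 · (13.1453)² · 174.328 / (918 · 2409) = 60.7658 K

value=60.77 K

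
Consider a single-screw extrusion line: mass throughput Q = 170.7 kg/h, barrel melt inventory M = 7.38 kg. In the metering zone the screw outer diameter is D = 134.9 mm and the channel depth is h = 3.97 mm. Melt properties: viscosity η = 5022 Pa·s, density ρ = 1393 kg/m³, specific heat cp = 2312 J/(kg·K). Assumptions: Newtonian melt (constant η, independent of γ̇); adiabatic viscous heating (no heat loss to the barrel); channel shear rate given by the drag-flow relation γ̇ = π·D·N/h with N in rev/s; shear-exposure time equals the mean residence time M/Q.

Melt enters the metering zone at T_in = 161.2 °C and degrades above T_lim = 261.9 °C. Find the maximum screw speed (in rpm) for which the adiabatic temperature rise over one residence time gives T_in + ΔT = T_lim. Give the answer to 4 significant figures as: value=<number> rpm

value=11.45 rpm

Convert throughput: Q = 170.7 kg/h = 170.7/3600 = 0.0474167 kg/s
t_res = M / Q_s = 7.38 ÷ 0.0474167 = 155.641 s
D = 134.9 mm = 0.1349 m;  h = 3.97 mm = 0.00397 m
ΔT_a = T_lim − T_in = 261.9 − 161.2 = 100.7 K
Invert ΔT = ηγ̇²t_res/(ρcp) for γ̇: γ̇_max² = ΔT_a ρ cp / (η t_res) = 100.7·1393·2312 / (5022·155.641) = 414.922 s⁻²
γ̇_max = sqrt(414.922) = 20.3696 s⁻¹
N_max = γ̇_max·h / (π·D) = 20.3696 · 0.00397 / (π · 0.1349) = 0.190815 rev/s = 11.4489 rpm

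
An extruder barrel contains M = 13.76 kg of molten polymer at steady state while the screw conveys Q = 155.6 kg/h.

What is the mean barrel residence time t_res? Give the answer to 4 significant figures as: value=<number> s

value=318.4 s

Convert throughput: Q = 155.6 kg/h = 155.6/3600 = 0.0432222 kg/s
t_res = M / Q_s = 13.76 ÷ 0.0432222 = 318.355 s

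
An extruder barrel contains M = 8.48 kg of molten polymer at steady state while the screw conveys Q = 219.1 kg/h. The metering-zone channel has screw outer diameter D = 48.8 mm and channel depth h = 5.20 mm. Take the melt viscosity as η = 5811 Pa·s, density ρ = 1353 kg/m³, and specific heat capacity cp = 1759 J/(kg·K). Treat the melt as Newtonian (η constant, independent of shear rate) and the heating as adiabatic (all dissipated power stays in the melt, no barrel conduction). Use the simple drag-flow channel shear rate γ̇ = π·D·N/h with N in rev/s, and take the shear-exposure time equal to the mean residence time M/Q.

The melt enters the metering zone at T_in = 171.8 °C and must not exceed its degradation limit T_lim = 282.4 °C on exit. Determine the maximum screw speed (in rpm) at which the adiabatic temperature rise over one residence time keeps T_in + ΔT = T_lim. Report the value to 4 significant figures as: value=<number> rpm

Q_s = Q / 3600 = 219.1 / 3600 = 0.0608611 kg/s
t_res = M / Q_s = 8.48 / 0.0608611 = 139.334 s
Convert to metres: D = 0.0488 m, h = 0.0052 m
ΔT_a = T_lim − T_in = 282.4 − 171.8 = 110.6 K
γ̇_max² = ΔT_a·ρ·cp / (η·t_res) = [110.6 × 1353 × 1759] / [5811 × 139.334] = 325.096 s⁻²
γ̇_max = √325.096 = 18.0304 s⁻¹
Solve γ̇ = πDN/h for N: N_max = γ̇_max·h/(π·D) = 18.0304 × 0.0052 / (π × 0.0488) = 0.611561 rev/s = 36.6936 rpm

value=36.69 rpm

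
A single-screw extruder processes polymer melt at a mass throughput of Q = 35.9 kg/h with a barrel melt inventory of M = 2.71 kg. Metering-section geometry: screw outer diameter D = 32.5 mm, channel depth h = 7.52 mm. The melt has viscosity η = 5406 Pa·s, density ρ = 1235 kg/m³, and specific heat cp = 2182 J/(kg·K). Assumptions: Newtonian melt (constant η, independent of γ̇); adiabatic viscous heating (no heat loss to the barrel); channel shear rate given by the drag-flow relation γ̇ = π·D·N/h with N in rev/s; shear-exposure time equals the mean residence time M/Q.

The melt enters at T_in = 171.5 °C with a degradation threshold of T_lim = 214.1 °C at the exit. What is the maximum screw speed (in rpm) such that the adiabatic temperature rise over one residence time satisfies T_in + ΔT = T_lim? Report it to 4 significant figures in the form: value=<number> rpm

Convert throughput: Q = 35.9 kg/h = 35.9/3600 = 0.00997222 kg/s
t_res = M / Q_s = 2.71 ÷ 0.00997222 = 271.755 s
Geometry in SI: D = 32.5 mm → 0.0325 m, h = 7.52 mm → 0.00752 m
ΔT_a = T_lim − T_in = 214.1 − 171.5 = 42.6 K
γ̇_max² = ΔT_a·ρ·cp/(η·t_res) = 42.6·1235·2182/(5406·271.755) = 78.1408 s⁻²
γ̇_max = √78.1408 = 8.83973 s⁻¹
N_max = γ̇_max·h / (π·D) = 8.83973 · 0.00752 / (π · 0.0325) = 0.651064 rev/s = 39.0638 rpm

value=39.06 rpm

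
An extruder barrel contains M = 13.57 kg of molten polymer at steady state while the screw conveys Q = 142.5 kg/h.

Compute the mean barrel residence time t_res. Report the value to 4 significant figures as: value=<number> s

value=342.8 s

Q_s = Q / 3600 = 142.5 / 3600 = 0.0395833 kg/s
t_res = M / Q_s = 13.57 ÷ 0.0395833 = 342.821 s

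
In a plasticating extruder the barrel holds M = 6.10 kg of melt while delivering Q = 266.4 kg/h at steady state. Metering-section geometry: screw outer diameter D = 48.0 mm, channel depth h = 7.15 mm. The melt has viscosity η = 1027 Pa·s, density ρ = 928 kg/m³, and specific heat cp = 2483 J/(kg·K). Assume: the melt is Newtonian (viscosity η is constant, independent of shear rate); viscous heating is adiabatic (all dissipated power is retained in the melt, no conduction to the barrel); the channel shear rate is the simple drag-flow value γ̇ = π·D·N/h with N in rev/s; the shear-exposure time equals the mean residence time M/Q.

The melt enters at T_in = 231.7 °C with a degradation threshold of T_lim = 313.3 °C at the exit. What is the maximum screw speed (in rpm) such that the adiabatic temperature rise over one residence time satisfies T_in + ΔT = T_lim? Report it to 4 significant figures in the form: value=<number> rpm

value=134.1 rpm

Q_s = Q / 3600 = 266.4 / 3600 = 0.074 kg/s
t_res = M / Q_s = 6.10 / 0.074 = 82.4324 s
Geometry in SI: D = 48.0 mm → 0.048 m, h = 7.15 mm → 0.00715 m
ΔT_a = T_lim − T_in = 313.3 °C − 231.7 °C = 81.6 K
Invert ΔT = ηγ̇²t_res/(ρcp) for γ̇: γ̇_max² = ΔT_a ρ cp / (η t_res) = 81.6·928·2483 / (1027·82.4324) = 2220.99 s⁻²
γ̇_max = sqrt(2220.99) = 47.1274 s⁻¹
N_max = γ̇_max h / (πD) = 47.1274·0.00715/(π·0.048) = 2.23454 rev/s → ×60 = 134.072 rpm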